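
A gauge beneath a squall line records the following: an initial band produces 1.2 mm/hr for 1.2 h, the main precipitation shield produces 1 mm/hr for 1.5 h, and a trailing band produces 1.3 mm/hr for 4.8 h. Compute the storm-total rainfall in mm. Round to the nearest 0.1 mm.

Total = Σ Rᵢ Δtᵢ = 1.2 × 1.2 + 1 × 1.5 + 1.3 × 4.8
      = 1.44 + 1.5 + 6.24 = 9.2 mm.

total ≈ 9.2 mm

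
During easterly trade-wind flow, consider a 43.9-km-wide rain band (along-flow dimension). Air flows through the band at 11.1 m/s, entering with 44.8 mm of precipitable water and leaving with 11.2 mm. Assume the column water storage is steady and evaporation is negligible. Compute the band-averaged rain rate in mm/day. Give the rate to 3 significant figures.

Column moisture flux per unit crosswind length is F = V × PW.
Inflow: F_in = 11.1 × 44.8 = 497.28 mm·m/s
Outflow: F_out = 11.1 × 11.2 = 124.32 mm·m/s
Steady-state rate R = (F_in − F_out)/L = (497.28 − 124.32) / 43900 m = 8.496e-03 mm/s.
R = 8.496e-03 × 3600 × 24 = 734 mm/day.

R ≈ 734 mm/day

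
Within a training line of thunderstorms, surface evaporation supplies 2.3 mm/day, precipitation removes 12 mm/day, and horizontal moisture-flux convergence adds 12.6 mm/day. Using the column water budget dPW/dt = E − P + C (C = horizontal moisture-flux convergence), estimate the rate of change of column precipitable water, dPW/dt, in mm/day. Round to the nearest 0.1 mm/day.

dPW/dt = E − P + C = 2.3 − 12 + (12.6) = 2.9 mm/day.

dPW/dt ≈ 2.9 mm/day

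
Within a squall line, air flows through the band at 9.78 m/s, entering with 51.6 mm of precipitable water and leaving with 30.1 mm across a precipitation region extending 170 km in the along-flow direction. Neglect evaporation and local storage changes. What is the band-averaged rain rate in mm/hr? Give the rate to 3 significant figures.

R ≈ 4.45 mm/hr

Column moisture flux per unit crosswind length is F = V × PW.
Inflow: F_in = 9.78 × 51.6 = 504.648 mm·m/s
Outflow: F_out = 9.78 × 30.1 = 294.378 mm·m/s
Steady-state rate R = (F_in − F_out)/L = (504.648 − 294.378) / 170000 m = 1.237e-03 mm/s.
R = 1.237e-03 × 3600 = 4.45 mm/hr.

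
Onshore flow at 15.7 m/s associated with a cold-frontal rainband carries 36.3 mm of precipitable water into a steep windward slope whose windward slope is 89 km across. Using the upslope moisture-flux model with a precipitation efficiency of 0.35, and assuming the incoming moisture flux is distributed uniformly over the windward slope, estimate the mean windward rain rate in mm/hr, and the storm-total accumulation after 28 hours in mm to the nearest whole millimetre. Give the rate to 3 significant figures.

Incoming column moisture flux per unit ridge length: F = V × PW = 15.7 × 36.3 = 569.91 mm·m/s.
Spread over the 89 km slope with efficiency ε = 0.35: R = ε·F/W = 0.35 × 569.91 / 89000 m = 2.241e-03 mm/s.
R = 2.241e-03 × 3600 = 8.07 mm/hr.
Over 28 h: total = 8.07 × 28 = 225.96 ≈ 226 mm.

R ≈ 8.07 mm/hr; total ≈ 226 mm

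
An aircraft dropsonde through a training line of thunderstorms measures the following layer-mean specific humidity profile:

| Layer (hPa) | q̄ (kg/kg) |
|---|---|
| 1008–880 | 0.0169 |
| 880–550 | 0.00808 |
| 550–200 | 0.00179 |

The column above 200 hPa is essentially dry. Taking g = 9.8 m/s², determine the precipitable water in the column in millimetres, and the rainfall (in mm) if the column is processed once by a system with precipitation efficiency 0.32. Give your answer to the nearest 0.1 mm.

PW ≈ 55.7 mm; rainfall ≈ 17.8 mm

Precipitable water is the column-integrated vapour mass per unit area: PW = (1/g) Σ q̄ Δp, with q in kg/kg and Δp in Pa (1 kg/m² of water = 1 mm).
Layer 1008–880 hPa: Δp = 128 hPa = 12800 Pa, q̄ = 0.0169 kg/kg → 0.0169 × 12800 / 9.8 = 22.07 mm
Layer 880–550 hPa: Δp = 330 hPa = 33000 Pa, q̄ = 0.00808 kg/kg → 0.00808 × 33000 / 9.8 = 27.21 mm
Layer 550–200 hPa: Δp = 350 hPa = 35000 Pa, q̄ = 0.00179 kg/kg → 0.00179 × 35000 / 9.8 = 6.39 mm
PW = 22.07 + 27.21 + 6.39 = 55.67 ≈ 55.7 mm.
Rainfall = ε × PW = 0.32 × 55.7 = 17.8 mm.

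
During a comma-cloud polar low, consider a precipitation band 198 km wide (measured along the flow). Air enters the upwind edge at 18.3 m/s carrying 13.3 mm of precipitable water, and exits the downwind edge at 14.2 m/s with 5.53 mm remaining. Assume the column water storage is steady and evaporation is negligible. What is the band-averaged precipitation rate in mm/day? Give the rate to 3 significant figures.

Column moisture flux per unit crosswind length is F = V × PW.
Inflow: F_in = 18.3 × 13.3 = 243.39 mm·m/s
Outflow: F_out = 14.2 × 5.53 = 78.526 mm·m/s
Steady-state rate R = (F_in − F_out)/L = (243.39 − 78.526) / 198000 m = 8.326e-04 mm/s.
R = 8.326e-04 × 3600 × 24 = 71.9 mm/day.

R ≈ 71.9 mm/day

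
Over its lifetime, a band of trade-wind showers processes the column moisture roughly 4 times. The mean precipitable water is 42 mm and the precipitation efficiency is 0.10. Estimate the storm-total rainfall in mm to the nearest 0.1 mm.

Each cycle deposits ε × PW = 0.10 × 42 = 4.2 mm.
Over 4 cycles: 4 × 4.2 = 16.8 mm.

rainfall ≈ 16.8 mm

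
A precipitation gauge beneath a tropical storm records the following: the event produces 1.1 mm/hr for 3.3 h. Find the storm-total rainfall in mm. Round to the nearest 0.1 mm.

total ≈ 3.6 mm

Total = Σ Rᵢ Δtᵢ = 1.1 × 3.3
      = 3.63 = 3.6 mm.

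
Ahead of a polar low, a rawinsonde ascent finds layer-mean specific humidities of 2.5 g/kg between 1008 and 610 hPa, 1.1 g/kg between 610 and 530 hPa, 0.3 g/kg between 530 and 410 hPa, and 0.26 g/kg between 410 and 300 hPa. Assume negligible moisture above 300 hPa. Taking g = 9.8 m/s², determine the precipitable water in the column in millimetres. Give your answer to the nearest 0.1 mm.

PW ≈ 11.7 mm

Precipitable water is the column-integrated vapour mass per unit area: PW = (1/g) Σ q̄ Δp, with q in kg/kg and Δp in Pa (1 kg/m² of water = 1 mm).
Layer 1008–610 hPa: Δp = 398 hPa = 39800 Pa, q̄ = 0.0025 kg/kg → 0.0025 × 39800 / 9.8 = 10.15 mm
Layer 610–530 hPa: Δp = 80 hPa = 8000 Pa, q̄ = 0.0011 kg/kg → 0.0011 × 8000 / 9.8 = 0.90 mm
Layer 530–410 hPa: Δp = 120 hPa = 12000 Pa, q̄ = 0.0003 kg/kg → 0.0003 × 12000 / 9.8 = 0.37 mm
Layer 410–300 hPa: Δp = 110 hPa = 11000 Pa, q̄ = 0.00026 kg/kg → 0.00026 × 11000 / 9.8 = 0.29 mm
PW = 10.15 + 0.90 + 0.37 + 0.29 = 11.71 ≈ 11.7 mm.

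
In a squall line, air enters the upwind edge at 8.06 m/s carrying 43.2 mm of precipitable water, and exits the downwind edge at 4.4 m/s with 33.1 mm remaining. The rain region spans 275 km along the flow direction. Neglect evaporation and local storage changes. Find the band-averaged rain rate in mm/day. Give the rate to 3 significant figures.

Column moisture flux per unit crosswind length is F = V × PW.
Inflow: F_in = 8.06 × 43.2 = 348.192 mm·m/s
Outflow: F_out = 4.4 × 33.1 = 145.64 mm·m/s
Steady-state rate R = (F_in − F_out)/L = (348.192 − 145.64) / 275000 m = 7.366e-04 mm/s.
R = 7.366e-04 × 3600 × 24 = 63.6 mm/day.

R ≈ 63.6 mm/day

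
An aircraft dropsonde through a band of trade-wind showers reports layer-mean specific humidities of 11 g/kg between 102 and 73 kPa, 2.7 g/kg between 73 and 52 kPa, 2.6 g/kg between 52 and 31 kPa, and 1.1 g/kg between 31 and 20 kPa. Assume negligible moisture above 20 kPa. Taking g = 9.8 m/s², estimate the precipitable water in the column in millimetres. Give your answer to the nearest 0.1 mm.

Precipitable water is the column-integrated vapour mass per unit area: PW = (1/g) Σ q̄ Δp, with q in kg/kg and Δp in Pa (1 kg/m² of water = 1 mm).
Layer 102–73 kPa: Δp = 290 hPa = 29000 Pa, q̄ = 0.011 kg/kg → 0.011 × 29000 / 9.8 = 32.55 mm
Layer 73–52 kPa: Δp = 210 hPa = 21000 Pa, q̄ = 0.0027 kg/kg → 0.0027 × 21000 / 9.8 = 5.79 mm
Layer 52–31 kPa: Δp = 210 hPa = 21000 Pa, q̄ = 0.0026 kg/kg → 0.0026 × 21000 / 9.8 = 5.57 mm
Layer 31–20 kPa: Δp = 110 hPa = 11000 Pa, q̄ = 0.0011 kg/kg → 0.0011 × 11000 / 9.8 = 1.23 mm
PW = 32.55 + 5.79 + 5.57 + 1.23 = 45.14 ≈ 45.1 mm.

PW ≈ 45.1 mm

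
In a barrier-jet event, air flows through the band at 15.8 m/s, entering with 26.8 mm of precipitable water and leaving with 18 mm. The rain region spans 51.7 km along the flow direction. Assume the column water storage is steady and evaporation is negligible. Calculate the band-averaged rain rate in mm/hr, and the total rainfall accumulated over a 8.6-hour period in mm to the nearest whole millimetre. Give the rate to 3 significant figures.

R ≈ 9.68 mm/hr; total ≈ 83 mm

Column moisture flux per unit crosswind length is F = V × PW.
Inflow: F_in = 15.8 × 26.8 = 423.44 mm·m/s
Outflow: F_out = 15.8 × 18 = 284.4 mm·m/s
Steady-state rate R = (F_in − F_out)/L = (423.44 − 284.4) / 51700 m = 2.689e-03 mm/s.
R = 2.689e-03 × 3600 = 9.68 mm/hr.
Over 8.6 h: total = 9.68 × 8.6 = 83.248 ≈ 83 mm.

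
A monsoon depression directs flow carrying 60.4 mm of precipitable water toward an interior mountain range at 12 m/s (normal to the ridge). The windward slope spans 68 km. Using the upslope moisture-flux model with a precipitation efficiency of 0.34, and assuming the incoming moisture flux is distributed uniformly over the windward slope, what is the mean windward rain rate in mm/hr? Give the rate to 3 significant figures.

R ≈ 13.0 mm/hr

Incoming column moisture flux per unit ridge length: F = V × PW = 12 × 60.4 = 724.8 mm·m/s.
Spread over the 68 km slope with efficiency ε = 0.34: R = ε·F/W = 0.34 × 724.8 / 68000 m = 3.624e-03 mm/s.
R = 3.624e-03 × 3600 = 13.0 mm/hr.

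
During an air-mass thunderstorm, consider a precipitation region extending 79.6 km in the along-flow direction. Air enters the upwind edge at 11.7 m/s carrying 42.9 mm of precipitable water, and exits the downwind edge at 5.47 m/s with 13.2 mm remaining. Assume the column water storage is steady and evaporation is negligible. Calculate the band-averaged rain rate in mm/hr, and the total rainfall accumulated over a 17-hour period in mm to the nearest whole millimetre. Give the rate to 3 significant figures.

R ≈ 19.4 mm/hr; total ≈ 330 mm

Column moisture flux per unit crosswind length is F = V × PW.
Inflow: F_in = 11.7 × 42.9 = 501.93 mm·m/s
Outflow: F_out = 5.47 × 13.2 = 72.204 mm·m/s
Steady-state rate R = (F_in − F_out)/L = (501.93 − 72.204) / 79600 m = 5.399e-03 mm/s.
R = 5.399e-03 × 3600 = 19.4 mm/hr.
Over 17 h: total = 19.4 × 17 = 329.8 ≈ 330 mm.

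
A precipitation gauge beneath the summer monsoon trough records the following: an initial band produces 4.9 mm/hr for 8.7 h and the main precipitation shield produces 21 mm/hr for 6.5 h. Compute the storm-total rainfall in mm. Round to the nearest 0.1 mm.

Total = Σ Rᵢ Δtᵢ = 4.9 × 8.7 + 21 × 6.5
      = 42.63 + 136.5 = 179.1 mm.

total ≈ 179.1 mm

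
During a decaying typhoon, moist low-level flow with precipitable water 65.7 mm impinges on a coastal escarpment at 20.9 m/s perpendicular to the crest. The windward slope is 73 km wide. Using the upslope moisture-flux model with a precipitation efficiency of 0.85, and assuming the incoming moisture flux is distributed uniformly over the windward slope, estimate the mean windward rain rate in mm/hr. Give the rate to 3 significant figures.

Incoming column moisture flux per unit ridge length: F = V × PW = 20.9 × 65.7 = 1373.13 mm·m/s.
Spread over the 73 km slope with efficiency ε = 0.85: R = ε·F/W = 0.85 × 1373.13 / 73000 m = 1.599e-02 mm/s.
R = 1.599e-02 × 3600 = 57.6 mm/hr.

R ≈ 57.6 mm/hr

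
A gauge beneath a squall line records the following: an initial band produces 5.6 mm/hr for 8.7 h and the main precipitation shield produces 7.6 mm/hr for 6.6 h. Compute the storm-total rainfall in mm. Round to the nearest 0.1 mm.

Total = Σ Rᵢ Δtᵢ = 5.6 × 8.7 + 7.6 × 6.6
      = 48.72 + 50.16 = 98.9 mm.

total ≈ 98.9 mm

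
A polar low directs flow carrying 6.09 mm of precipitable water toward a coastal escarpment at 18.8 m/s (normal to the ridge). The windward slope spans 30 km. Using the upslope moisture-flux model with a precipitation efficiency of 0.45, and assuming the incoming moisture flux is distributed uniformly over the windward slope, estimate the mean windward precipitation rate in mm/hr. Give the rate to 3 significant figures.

Incoming column moisture flux per unit ridge length: F = V × PW = 18.8 × 6.09 = 114.492 mm·m/s.
Spread over the 30 km slope with efficiency ε = 0.45: R = ε·F/W = 0.45 × 114.492 / 30000 m = 1.717e-03 mm/s.
R = 1.717e-03 × 3600 = 6.18 mm/hr.

R ≈ 6.18 mm/hr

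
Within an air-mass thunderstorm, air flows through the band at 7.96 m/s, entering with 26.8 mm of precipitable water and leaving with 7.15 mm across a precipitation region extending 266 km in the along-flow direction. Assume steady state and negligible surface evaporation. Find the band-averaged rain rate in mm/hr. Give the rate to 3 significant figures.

R ≈ 2.12 mm/hr

Column moisture flux per unit crosswind length is F = V × PW.
Inflow: F_in = 7.96 × 26.8 = 213.328 mm·m/s
Outflow: F_out = 7.96 × 7.15 = 56.914 mm·m/s
Steady-state rate R = (F_in − F_out)/L = (213.328 − 56.914) / 266000 m = 5.880e-04 mm/s.
R = 5.880e-04 × 3600 = 2.12 mm/hr.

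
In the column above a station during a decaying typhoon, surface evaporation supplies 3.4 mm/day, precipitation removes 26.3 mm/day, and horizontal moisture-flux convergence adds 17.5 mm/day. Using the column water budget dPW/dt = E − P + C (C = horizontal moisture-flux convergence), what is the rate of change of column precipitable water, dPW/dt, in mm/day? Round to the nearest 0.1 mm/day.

dPW/dt ≈ -5.4 mm/day

dPW/dt = E − P + C = 3.4 − 26.3 + (17.5) = -5.4 mm/day.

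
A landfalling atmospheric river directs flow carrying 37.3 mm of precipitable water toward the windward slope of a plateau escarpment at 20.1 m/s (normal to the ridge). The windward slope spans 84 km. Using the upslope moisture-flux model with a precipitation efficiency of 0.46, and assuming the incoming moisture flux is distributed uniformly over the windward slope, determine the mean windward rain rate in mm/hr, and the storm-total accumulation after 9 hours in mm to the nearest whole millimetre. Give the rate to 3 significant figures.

Incoming column moisture flux per unit ridge length: F = V × PW = 20.1 × 37.3 = 749.73 mm·m/s.
Spread over the 84 km slope with efficiency ε = 0.46: R = ε·F/W = 0.46 × 749.73 / 84000 m = 4.106e-03 mm/s.
R = 4.106e-03 × 3600 = 14.8 mm/hr.
Over 9 h: total = 14.8 × 9 = 133.2 ≈ 133 mm.

R ≈ 14.8 mm/hr; total ≈ 133 mm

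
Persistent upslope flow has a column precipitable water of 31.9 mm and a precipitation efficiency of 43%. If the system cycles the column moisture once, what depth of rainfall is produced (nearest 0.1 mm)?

rainfall ≈ 13.7 mm

Rainfall = ε × PW = 0.43 × 31.9 = 13.7 mm.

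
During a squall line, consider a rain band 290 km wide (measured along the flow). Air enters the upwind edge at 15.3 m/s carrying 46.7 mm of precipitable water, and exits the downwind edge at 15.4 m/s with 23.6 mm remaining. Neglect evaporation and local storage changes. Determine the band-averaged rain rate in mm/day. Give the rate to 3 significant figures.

Column moisture flux per unit crosswind length is F = V × PW.
Inflow: F_in = 15.3 × 46.7 = 714.51 mm·m/s
Outflow: F_out = 15.4 × 23.6 = 363.44 mm·m/s
Steady-state rate R = (F_in − F_out)/L = (714.51 − 363.44) / 290000 m = 1.211e-03 mm/s.
R = 1.211e-03 × 3600 × 24 = 105 mm/day.

R ≈ 105 mm/day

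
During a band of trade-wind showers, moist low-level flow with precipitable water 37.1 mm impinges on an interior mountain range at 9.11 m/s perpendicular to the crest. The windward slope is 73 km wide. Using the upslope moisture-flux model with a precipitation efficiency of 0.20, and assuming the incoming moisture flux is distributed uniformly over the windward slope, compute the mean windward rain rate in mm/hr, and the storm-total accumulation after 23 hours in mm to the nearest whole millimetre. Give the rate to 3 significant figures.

Incoming column moisture flux per unit ridge length: F = V × PW = 9.11 × 37.1 = 337.981 mm·m/s.
Spread over the 73 km slope with efficiency ε = 0.20: R = ε·F/W = 0.20 × 337.981 / 73000 m = 9.260e-04 mm/s.
R = 9.260e-04 × 3600 = 3.33 mm/hr.
Over 23 h: total = 3.33 × 23 = 76.59 ≈ 77 mm.

R ≈ 3.33 mm/hr; total ≈ 77 mm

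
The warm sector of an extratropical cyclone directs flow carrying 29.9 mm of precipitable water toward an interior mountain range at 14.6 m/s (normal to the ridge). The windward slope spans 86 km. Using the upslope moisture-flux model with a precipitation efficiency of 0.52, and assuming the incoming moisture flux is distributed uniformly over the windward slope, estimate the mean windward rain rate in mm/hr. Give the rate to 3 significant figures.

R ≈ 9.50 mm/hr

Incoming column moisture flux per unit ridge length: F = V × PW = 14.6 × 29.9 = 436.54 mm·m/s.
Spread over the 86 km slope with efficiency ε = 0.52: R = ε·F/W = 0.52 × 436.54 / 86000 m = 2.640e-03 mm/s.
R = 2.640e-03 × 3600 = 9.50 mm/hr.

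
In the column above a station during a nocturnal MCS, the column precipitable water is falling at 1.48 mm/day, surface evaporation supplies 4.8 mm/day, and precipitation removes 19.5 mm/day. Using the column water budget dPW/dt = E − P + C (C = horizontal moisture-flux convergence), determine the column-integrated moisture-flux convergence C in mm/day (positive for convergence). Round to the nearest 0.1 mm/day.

dPW/dt = -1.48 mm/day.
C = dPW/dt − E + P = (-1.48) − 4.8 + 19.5 = 13.2 mm/day.

C ≈ 13.2 mm/day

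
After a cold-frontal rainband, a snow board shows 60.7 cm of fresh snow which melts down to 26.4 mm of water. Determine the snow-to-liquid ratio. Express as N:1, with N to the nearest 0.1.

ratio ≈ 23.0

Ratio = snow depth / SWE = 607 mm / 26.4 mm = 23.0, i.e. 23.0:1.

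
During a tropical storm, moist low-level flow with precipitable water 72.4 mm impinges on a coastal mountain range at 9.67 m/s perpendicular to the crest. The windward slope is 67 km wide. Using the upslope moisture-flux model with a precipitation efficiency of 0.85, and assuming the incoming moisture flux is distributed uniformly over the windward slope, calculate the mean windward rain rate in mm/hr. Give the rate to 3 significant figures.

Incoming column moisture flux per unit ridge length: F = V × PW = 9.67 × 72.4 = 700.108 mm·m/s.
Spread over the 67 km slope with efficiency ε = 0.85: R = ε·F/W = 0.85 × 700.108 / 67000 m = 8.882e-03 mm/s.
R = 8.882e-03 × 3600 = 32.0 mm/hr.

R ≈ 32.0 mm/hr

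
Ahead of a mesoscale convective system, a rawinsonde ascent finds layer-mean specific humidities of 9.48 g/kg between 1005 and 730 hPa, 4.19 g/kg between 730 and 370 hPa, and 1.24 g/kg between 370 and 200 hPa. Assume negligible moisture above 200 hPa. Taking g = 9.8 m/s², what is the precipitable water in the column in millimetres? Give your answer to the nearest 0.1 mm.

PW ≈ 44.1 mm

Precipitable water is the column-integrated vapour mass per unit area: PW = (1/g) Σ q̄ Δp, with q in kg/kg and Δp in Pa (1 kg/m² of water = 1 mm).
Layer 1005–730 hPa: Δp = 275 hPa = 27500 Pa, q̄ = 0.00948 kg/kg → 0.00948 × 27500 / 9.8 = 26.60 mm
Layer 730–370 hPa: Δp = 360 hPa = 36000 Pa, q̄ = 0.00419 kg/kg → 0.00419 × 36000 / 9.8 = 15.39 mm
Layer 370–200 hPa: Δp = 170 hPa = 17000 Pa, q̄ = 0.00124 kg/kg → 0.00124 × 17000 / 9.8 = 2.15 mm
PW = 26.60 + 15.39 + 2.15 = 44.14 ≈ 44.1 mm.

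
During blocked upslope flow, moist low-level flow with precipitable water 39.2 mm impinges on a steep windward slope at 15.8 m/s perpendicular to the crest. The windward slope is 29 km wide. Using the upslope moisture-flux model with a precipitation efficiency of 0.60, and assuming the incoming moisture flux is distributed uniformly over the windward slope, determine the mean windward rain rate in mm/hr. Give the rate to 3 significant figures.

Incoming column moisture flux per unit ridge length: F = V × PW = 15.8 × 39.2 = 619.36 mm·m/s.
Spread over the 29 km slope with efficiency ε = 0.60: R = ε·F/W = 0.60 × 619.36 / 29000 m = 1.281e-02 mm/s.
R = 1.281e-02 × 3600 = 46.1 mm/hr.

R ≈ 46.1 mm/hr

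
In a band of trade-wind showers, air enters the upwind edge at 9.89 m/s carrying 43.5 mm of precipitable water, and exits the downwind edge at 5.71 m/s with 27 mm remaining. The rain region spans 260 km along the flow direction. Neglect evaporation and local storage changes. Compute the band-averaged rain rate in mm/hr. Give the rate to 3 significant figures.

R ≈ 3.82 mm/hr

Column moisture flux per unit crosswind length is F = V × PW.
Inflow: F_in = 9.89 × 43.5 = 430.215 mm·m/s
Outflow: F_out = 5.71 × 27 = 154.17 mm·m/s
Steady-state rate R = (F_in − F_out)/L = (430.215 − 154.17) / 260000 m = 1.062e-03 mm/s.
R = 1.062e-03 × 3600 = 3.82 mm/hr.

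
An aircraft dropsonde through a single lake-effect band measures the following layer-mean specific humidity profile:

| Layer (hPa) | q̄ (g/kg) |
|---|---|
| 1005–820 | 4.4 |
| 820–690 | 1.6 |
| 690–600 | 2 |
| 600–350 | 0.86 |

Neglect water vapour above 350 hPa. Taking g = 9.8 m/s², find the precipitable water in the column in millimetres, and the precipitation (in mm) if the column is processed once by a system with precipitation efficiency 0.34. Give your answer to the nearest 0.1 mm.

Precipitable water is the column-integrated vapour mass per unit area: PW = (1/g) Σ q̄ Δp, with q in kg/kg and Δp in Pa (1 kg/m² of water = 1 mm).
Layer 1005–820 hPa: Δp = 185 hPa = 18500 Pa, q̄ = 0.0044 kg/kg → 0.0044 × 18500 / 9.8 = 8.31 mm
Layer 820–690 hPa: Δp = 130 hPa = 13000 Pa, q̄ = 0.0016 kg/kg → 0.0016 × 13000 / 9.8 = 2.12 mm
Layer 690–600 hPa: Δp = 90 hPa = 9000 Pa, q̄ = 0.002 kg/kg → 0.002 × 9000 / 9.8 = 1.84 mm
Layer 600–350 hPa: Δp = 250 hPa = 25000 Pa, q̄ = 0.00086 kg/kg → 0.00086 × 25000 / 9.8 = 2.19 mm
PW = 8.31 + 2.12 + 1.84 + 2.19 = 14.46 ≈ 14.5 mm.
Precipitation = ε × PW = 0.34 × 14.5 = 4.9 mm.

PW ≈ 14.5 mm; precipitation ≈ 4.9 mm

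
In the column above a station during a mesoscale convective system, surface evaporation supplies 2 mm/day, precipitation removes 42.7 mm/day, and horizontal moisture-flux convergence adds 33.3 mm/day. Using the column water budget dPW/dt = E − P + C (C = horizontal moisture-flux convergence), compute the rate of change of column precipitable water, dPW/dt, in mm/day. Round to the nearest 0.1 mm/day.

dPW/dt ≈ -7.4 mm/day

dPW/dt = E − P + C = 2 − 42.7 + (33.3) = -7.4 mm/day.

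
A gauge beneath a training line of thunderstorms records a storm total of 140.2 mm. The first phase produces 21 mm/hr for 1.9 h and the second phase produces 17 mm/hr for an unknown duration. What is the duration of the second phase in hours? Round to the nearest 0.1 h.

Known phases: 21 × 1.9 = 39.9 mm.
Remaining depth = 140.2 − 39.9 = 100.3 mm.
Duration = 100.3 / 17 = 5.9 h.

duration ≈ 5.9 h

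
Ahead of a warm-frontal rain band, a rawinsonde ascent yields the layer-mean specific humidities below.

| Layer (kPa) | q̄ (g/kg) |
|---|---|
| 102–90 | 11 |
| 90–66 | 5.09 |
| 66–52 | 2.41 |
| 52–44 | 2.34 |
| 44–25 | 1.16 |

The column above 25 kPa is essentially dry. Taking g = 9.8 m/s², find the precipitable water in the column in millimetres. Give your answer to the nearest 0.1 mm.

Precipitable water is the column-integrated vapour mass per unit area: PW = (1/g) Σ q̄ Δp, with q in kg/kg and Δp in Pa (1 kg/m² of water = 1 mm).
Layer 102–90 kPa: Δp = 120 hPa = 12000 Pa, q̄ = 0.011 kg/kg → 0.011 × 12000 / 9.8 = 13.47 mm
Layer 90–66 kPa: Δp = 240 hPa = 24000 Pa, q̄ = 0.00509 kg/kg → 0.00509 × 24000 / 9.8 = 12.47 mm
Layer 66–52 kPa: Δp = 140 hPa = 14000 Pa, q̄ = 0.00241 kg/kg → 0.00241 × 14000 / 9.8 = 3.44 mm
Layer 52–44 kPa: Δp = 80 hPa = 8000 Pa, q̄ = 0.00234 kg/kg → 0.00234 × 8000 / 9.8 = 1.91 mm
Layer 44–25 kPa: Δp = 190 hPa = 19000 Pa, q̄ = 0.00116 kg/kg → 0.00116 × 19000 / 9.8 = 2.25 mm
PW = 13.47 + 12.47 + 3.44 + 1.91 + 2.25 = 33.54 ≈ 33.5 mm.

PW ≈ 33.5 mm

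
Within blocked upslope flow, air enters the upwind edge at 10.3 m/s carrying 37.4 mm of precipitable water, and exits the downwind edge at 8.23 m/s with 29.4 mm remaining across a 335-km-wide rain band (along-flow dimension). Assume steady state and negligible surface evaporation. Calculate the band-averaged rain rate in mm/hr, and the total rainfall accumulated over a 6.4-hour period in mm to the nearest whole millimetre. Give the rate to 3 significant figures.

R ≈ 1.54 mm/hr; total ≈ 10 mm

Column moisture flux per unit crosswind length is F = V × PW.
Inflow: F_in = 10.3 × 37.4 = 385.22 mm·m/s
Outflow: F_out = 8.23 × 29.4 = 241.962 mm·m/s
Steady-state rate R = (F_in − F_out)/L = (385.22 − 241.962) / 335000 m = 4.276e-04 mm/s.
R = 4.276e-04 × 3600 = 1.54 mm/hr.
Over 6.4 h: total = 1.54 × 6.4 = 9.856 ≈ 10 mm.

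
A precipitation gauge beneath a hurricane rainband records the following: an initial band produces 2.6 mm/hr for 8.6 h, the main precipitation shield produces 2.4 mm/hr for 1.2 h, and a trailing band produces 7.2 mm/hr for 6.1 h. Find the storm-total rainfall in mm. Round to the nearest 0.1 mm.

Total = Σ Rᵢ Δtᵢ = 2.6 × 8.6 + 2.4 × 1.2 + 7.2 × 6.1
      = 22.36 + 2.88 + 43.92 = 69.2 mm.

total ≈ 69.2 mm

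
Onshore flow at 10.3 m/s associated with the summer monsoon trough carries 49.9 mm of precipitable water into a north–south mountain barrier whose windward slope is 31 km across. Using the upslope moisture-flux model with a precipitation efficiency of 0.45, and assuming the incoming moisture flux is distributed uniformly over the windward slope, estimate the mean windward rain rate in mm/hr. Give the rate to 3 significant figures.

Incoming column moisture flux per unit ridge length: F = V × PW = 10.3 × 49.9 = 513.97 mm·m/s.
Spread over the 31 km slope with efficiency ε = 0.45: R = ε·F/W = 0.45 × 513.97 / 31000 m = 7.461e-03 mm/s.
R = 7.461e-03 × 3600 = 26.9 mm/hr.

R ≈ 26.9 mm/hr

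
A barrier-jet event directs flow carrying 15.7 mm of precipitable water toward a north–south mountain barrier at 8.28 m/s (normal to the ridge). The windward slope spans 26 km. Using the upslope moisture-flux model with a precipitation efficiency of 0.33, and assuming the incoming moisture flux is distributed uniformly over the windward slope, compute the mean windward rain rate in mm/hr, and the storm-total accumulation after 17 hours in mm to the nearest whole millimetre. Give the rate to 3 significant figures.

R ≈ 5.94 mm/hr; total ≈ 101 mm

Incoming column moisture flux per unit ridge length: F = V × PW = 8.28 × 15.7 = 129.996 mm·m/s.
Spread over the 26 km slope with efficiency ε = 0.33: R = ε·F/W = 0.33 × 129.996 / 26000 m = 1.650e-03 mm/s.
R = 1.650e-03 × 3600 = 5.94 mm/hr.
Over 17 h: total = 5.94 × 17 = 100.98 ≈ 101 mm.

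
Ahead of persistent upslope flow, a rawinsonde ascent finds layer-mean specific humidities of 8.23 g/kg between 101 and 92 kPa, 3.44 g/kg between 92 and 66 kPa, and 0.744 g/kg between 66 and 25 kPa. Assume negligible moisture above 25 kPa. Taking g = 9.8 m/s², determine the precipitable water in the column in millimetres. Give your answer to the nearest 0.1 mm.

PW ≈ 19.8 mm

Precipitable water is the column-integrated vapour mass per unit area: PW = (1/g) Σ q̄ Δp, with q in kg/kg and Δp in Pa (1 kg/m² of water = 1 mm).
Layer 101–92 kPa: Δp = 90 hPa = 9000 Pa, q̄ = 0.00823 kg/kg → 0.00823 × 9000 / 9.8 = 7.56 mm
Layer 92–66 kPa: Δp = 260 hPa = 26000 Pa, q̄ = 0.00344 kg/kg → 0.00344 × 26000 / 9.8 = 9.13 mm
Layer 66–25 kPa: Δp = 410 hPa = 41000 Pa, q̄ = 0.000744 kg/kg → 0.000744 × 41000 / 9.8 = 3.11 mm
PW = 7.56 + 9.13 + 3.11 = 19.80 ≈ 19.8 mm.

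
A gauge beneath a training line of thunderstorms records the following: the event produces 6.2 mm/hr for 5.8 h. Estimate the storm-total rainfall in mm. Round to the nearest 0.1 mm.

Total = Σ Rᵢ Δtᵢ = 6.2 × 5.8
      = 35.96 = 36.0 mm.

total ≈ 36.0 mm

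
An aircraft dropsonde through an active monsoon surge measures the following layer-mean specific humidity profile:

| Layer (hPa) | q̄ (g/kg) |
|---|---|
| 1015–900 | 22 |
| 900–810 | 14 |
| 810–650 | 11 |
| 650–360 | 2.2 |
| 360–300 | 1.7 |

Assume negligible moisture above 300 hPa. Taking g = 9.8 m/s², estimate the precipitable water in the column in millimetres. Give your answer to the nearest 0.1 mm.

Precipitable water is the column-integrated vapour mass per unit area: PW = (1/g) Σ q̄ Δp, with q in kg/kg and Δp in Pa (1 kg/m² of water = 1 mm).
Layer 1015–900 hPa: Δp = 115 hPa = 11500 Pa, q̄ = 0.022 kg/kg → 0.022 × 11500 / 9.8 = 25.82 mm
Layer 900–810 hPa: Δp = 90 hPa = 9000 Pa, q̄ = 0.014 kg/kg → 0.014 × 9000 / 9.8 = 12.86 mm
Layer 810–650 hPa: Δp = 160 hPa = 16000 Pa, q̄ = 0.011 kg/kg → 0.011 × 16000 / 9.8 = 17.96 mm
Layer 650–360 hPa: Δp = 290 hPa = 29000 Pa, q̄ = 0.0022 kg/kg → 0.0022 × 29000 / 9.8 = 6.51 mm
Layer 360–300 hPa: Δp = 60 hPa = 6000 Pa, q̄ = 0.0017 kg/kg → 0.0017 × 6000 / 9.8 = 1.04 mm
PW = 25.82 + 12.86 + 17.96 + 6.51 + 1.04 = 64.19 ≈ 64.2 mm.

PW ≈ 64.2 mm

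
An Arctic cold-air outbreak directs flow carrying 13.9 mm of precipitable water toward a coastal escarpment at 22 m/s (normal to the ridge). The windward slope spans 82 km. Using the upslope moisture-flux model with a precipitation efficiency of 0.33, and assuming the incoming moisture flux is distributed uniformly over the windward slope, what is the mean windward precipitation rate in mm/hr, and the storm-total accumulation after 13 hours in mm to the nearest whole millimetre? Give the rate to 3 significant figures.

R ≈ 4.43 mm/hr; total ≈ 58 mm

Incoming column moisture flux per unit ridge length: F = V × PW = 22 × 13.9 = 305.8 mm·m/s.
Spread over the 82 km slope with efficiency ε = 0.33: R = ε·F/W = 0.33 × 305.8 / 82000 m = 1.231e-03 mm/s.
R = 1.231e-03 × 3600 = 4.43 mm/hr.
Over 13 h: total = 4.43 × 13 = 57.59 ≈ 58 mm.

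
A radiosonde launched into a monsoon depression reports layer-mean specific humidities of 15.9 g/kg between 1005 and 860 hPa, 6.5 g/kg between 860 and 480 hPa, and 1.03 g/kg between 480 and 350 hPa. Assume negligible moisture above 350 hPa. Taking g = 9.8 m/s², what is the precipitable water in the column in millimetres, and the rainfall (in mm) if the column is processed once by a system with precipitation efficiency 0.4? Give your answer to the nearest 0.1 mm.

Precipitable water is the column-integrated vapour mass per unit area: PW = (1/g) Σ q̄ Δp, with q in kg/kg and Δp in Pa (1 kg/m² of water = 1 mm).
Layer 1005–860 hPa: Δp = 145 hPa = 14500 Pa, q̄ = 0.0159 kg/kg → 0.0159 × 14500 / 9.8 = 23.53 mm
Layer 860–480 hPa: Δp = 380 hPa = 38000 Pa, q̄ = 0.0065 kg/kg → 0.0065 × 38000 / 9.8 = 25.20 mm
Layer 480–350 hPa: Δp = 130 hPa = 13000 Pa, q̄ = 0.00103 kg/kg → 0.00103 × 13000 / 9.8 = 1.37 mm
PW = 23.53 + 25.20 + 1.37 = 50.10 ≈ 50.1 mm.
Rainfall = ε × PW = 0.4 × 50.1 = 20.0 mm.

PW ≈ 50.1 mm; rainfall ≈ 20.0 mm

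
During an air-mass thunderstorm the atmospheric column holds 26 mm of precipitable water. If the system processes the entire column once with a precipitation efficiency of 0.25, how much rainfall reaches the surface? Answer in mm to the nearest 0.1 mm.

Rainfall = ε × PW = 0.25 × 26 = 6.5 mm.

rainfall ≈ 6.5 mm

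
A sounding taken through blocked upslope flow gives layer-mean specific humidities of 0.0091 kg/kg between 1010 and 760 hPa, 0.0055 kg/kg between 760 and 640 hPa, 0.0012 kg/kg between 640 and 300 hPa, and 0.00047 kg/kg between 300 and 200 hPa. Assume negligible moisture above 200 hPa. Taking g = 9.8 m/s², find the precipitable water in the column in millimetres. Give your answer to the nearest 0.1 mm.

PW ≈ 34.6 mm

Precipitable water is the column-integrated vapour mass per unit area: PW = (1/g) Σ q̄ Δp, with q in kg/kg and Δp in Pa (1 kg/m² of water = 1 mm).
Layer 1010–760 hPa: Δp = 250 hPa = 25000 Pa, q̄ = 0.0091 kg/kg → 0.0091 × 25000 / 9.8 = 23.21 mm
Layer 760–640 hPa: Δp = 120 hPa = 12000 Pa, q̄ = 0.0055 kg/kg → 0.0055 × 12000 / 9.8 = 6.73 mm
Layer 640–300 hPa: Δp = 340 hPa = 34000 Pa, q̄ = 0.0012 kg/kg → 0.0012 × 34000 / 9.8 = 4.16 mm
Layer 300–200 hPa: Δp = 100 hPa = 10000 Pa, q̄ = 0.00047 kg/kg → 0.00047 × 10000 / 9.8 = 0.48 mm
PW = 23.21 + 6.73 + 4.16 + 0.48 = 34.58 ≈ 34.6 mm.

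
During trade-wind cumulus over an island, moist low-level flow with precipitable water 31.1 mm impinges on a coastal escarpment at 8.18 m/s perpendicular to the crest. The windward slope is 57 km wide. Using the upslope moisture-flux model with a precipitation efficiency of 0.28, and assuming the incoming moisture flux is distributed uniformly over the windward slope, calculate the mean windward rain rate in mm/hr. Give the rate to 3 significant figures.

R ≈ 4.50 mm/hr

Incoming column moisture flux per unit ridge length: F = V × PW = 8.18 × 31.1 = 254.398 mm·m/s.
Spread over the 57 km slope with efficiency ε = 0.28: R = ε·F/W = 0.28 × 254.398 / 57000 m = 1.250e-03 mm/s.
R = 1.250e-03 × 3600 = 4.50 mm/hr.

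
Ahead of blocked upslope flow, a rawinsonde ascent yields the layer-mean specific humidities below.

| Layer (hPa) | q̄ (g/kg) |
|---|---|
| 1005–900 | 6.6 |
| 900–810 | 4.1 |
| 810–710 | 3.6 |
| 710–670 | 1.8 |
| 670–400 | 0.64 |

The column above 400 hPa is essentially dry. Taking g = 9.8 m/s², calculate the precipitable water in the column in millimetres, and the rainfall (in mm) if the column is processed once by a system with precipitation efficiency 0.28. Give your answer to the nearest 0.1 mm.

Precipitable water is the column-integrated vapour mass per unit area: PW = (1/g) Σ q̄ Δp, with q in kg/kg and Δp in Pa (1 kg/m² of water = 1 mm).
Layer 1005–900 hPa: Δp = 105 hPa = 10500 Pa, q̄ = 0.0066 kg/kg → 0.0066 × 10500 / 9.8 = 7.07 mm
Layer 900–810 hPa: Δp = 90 hPa = 9000 Pa, q̄ = 0.0041 kg/kg → 0.0041 × 9000 / 9.8 = 3.77 mm
Layer 810–710 hPa: Δp = 100 hPa = 10000 Pa, q̄ = 0.0036 kg/kg → 0.0036 × 10000 / 9.8 = 3.67 mm
Layer 710–670 hPa: Δp = 40 hPa = 4000 Pa, q̄ = 0.0018 kg/kg → 0.0018 × 4000 / 9.8 = 0.73 mm
Layer 670–400 hPa: Δp = 270 hPa = 27000 Pa, q̄ = 0.00064 kg/kg → 0.00064 × 27000 / 9.8 = 1.76 mm
PW = 7.07 + 3.77 + 3.67 + 0.73 + 1.76 = 17.00 ≈ 17.0 mm.
Rainfall = ε × PW = 0.28 × 17.0 = 4.8 mm.

PW ≈ 17.0 mm; rainfall ≈ 4.8 mm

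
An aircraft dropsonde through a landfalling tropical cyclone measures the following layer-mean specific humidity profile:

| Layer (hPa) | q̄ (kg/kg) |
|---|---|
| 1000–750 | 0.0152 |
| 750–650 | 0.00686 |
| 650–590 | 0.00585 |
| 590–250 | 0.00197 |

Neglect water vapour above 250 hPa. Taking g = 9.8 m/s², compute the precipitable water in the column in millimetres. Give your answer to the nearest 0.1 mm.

PW ≈ 56.2 mm

Precipitable water is the column-integrated vapour mass per unit area: PW = (1/g) Σ q̄ Δp, with q in kg/kg and Δp in Pa (1 kg/m² of water = 1 mm).
Layer 1000–750 hPa: Δp = 250 hPa = 25000 Pa, q̄ = 0.0152 kg/kg → 0.0152 × 25000 / 9.8 = 38.78 mm
Layer 750–650 hPa: Δp = 100 hPa = 10000 Pa, q̄ = 0.00686 kg/kg → 0.00686 × 10000 / 9.8 = 7.00 mm
Layer 650–590 hPa: Δp = 60 hPa = 6000 Pa, q̄ = 0.00585 kg/kg → 0.00585 × 6000 / 9.8 = 3.58 mm
Layer 590–250 hPa: Δp = 340 hPa = 34000 Pa, q̄ = 0.00197 kg/kg → 0.00197 × 34000 / 9.8 = 6.83 mm
PW = 38.78 + 7.00 + 3.58 + 6.83 = 56.19 ≈ 56.2 mm.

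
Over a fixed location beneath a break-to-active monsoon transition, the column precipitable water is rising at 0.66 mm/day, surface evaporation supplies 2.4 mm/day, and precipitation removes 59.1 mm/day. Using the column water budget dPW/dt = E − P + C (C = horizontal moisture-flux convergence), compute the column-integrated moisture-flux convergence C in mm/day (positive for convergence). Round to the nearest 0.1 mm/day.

dPW/dt = +0.66 mm/day.
C = dPW/dt − E + P = (+0.66) − 2.4 + 59.1 = 57.4 mm/day.

C ≈ 57.4 mm/day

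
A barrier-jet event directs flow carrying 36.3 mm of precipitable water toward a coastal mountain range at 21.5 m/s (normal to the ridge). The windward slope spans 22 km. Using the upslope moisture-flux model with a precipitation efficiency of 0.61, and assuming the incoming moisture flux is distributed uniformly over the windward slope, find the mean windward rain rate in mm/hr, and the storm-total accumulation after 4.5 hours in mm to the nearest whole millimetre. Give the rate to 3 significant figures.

Incoming column moisture flux per unit ridge length: F = V × PW = 21.5 × 36.3 = 780.45 mm·m/s.
Spread over the 22 km slope with efficiency ε = 0.61: R = ε·F/W = 0.61 × 780.45 / 22000 m = 2.164e-02 mm/s.
R = 2.164e-02 × 3600 = 77.9 mm/hr.
Over 4.5 h: total = 77.9 × 4.5 = 350.55 ≈ 351 mm.

R ≈ 77.9 mm/hr; total ≈ 351 mm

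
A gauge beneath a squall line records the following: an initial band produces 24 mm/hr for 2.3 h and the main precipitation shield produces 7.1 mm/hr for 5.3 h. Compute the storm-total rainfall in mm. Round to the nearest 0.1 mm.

Total = Σ Rᵢ Δtᵢ = 24 × 2.3 + 7.1 × 5.3
      = 55.2 + 37.63 = 92.8 mm.

total ≈ 92.8 mm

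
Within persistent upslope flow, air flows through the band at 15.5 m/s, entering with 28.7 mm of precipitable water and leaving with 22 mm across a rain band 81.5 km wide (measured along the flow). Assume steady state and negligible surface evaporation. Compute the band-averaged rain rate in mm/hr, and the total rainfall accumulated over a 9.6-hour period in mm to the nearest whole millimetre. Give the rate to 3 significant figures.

Column moisture flux per unit crosswind length is F = V × PW.
Inflow: F_in = 15.5 × 28.7 = 444.85 mm·m/s
Outflow: F_out = 15.5 × 22 = 341 mm·m/s
Steady-state rate R = (F_in − F_out)/L = (444.85 − 341) / 81500 m = 1.274e-03 mm/s.
R = 1.274e-03 × 3600 = 4.59 mm/hr.
Over 9.6 h: total = 4.59 × 9.6 = 44.064 ≈ 44 mm.

R ≈ 4.59 mm/hr; total ≈ 44 mm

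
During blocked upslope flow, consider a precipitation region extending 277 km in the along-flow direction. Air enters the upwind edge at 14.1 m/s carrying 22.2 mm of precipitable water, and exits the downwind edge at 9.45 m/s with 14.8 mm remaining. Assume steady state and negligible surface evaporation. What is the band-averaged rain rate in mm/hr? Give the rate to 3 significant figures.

Column moisture flux per unit crosswind length is F = V × PW.
Inflow: F_in = 14.1 × 22.2 = 313.02 mm·m/s
Outflow: F_out = 9.45 × 14.8 = 139.86 mm·m/s
Steady-state rate R = (F_in − F_out)/L = (313.02 − 139.86) / 277000 m = 6.251e-04 mm/s.
R = 6.251e-04 × 3600 = 2.25 mm/hr.

R ≈ 2.25 mm/hr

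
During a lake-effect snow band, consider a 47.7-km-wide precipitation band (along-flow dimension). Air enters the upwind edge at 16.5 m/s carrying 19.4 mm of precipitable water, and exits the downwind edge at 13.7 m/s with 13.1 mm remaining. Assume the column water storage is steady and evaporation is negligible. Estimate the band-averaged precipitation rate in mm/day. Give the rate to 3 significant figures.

R ≈ 255 mm/day

Column moisture flux per unit crosswind length is F = V × PW.
Inflow: F_in = 16.5 × 19.4 = 320.1 mm·m/s
Outflow: F_out = 13.7 × 13.1 = 179.47 mm·m/s
Steady-state rate R = (F_in − F_out)/L = (320.1 − 179.47) / 47700 m = 2.948e-03 mm/s.
R = 2.948e-03 × 3600 × 24 = 255 mm/day.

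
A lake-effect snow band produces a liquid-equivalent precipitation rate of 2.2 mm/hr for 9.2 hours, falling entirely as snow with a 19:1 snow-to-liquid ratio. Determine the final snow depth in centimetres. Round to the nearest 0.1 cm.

snow depth ≈ 38.5 cm

Liquid-equivalent depth = 2.2 × 9.2 = 20.24 mm.
Snow depth = 20.24 mm × 19 = 384.56 mm = 38.5 cm.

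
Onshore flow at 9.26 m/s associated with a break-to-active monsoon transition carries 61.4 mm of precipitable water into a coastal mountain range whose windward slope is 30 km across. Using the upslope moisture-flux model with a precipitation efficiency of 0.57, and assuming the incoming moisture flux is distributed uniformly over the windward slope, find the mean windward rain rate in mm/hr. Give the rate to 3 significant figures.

Incoming column moisture flux per unit ridge length: F = V × PW = 9.26 × 61.4 = 568.564 mm·m/s.
Spread over the 30 km slope with efficiency ε = 0.57: R = ε·F/W = 0.57 × 568.564 / 30000 m = 1.080e-02 mm/s.
R = 1.080e-02 × 3600 = 38.9 mm/hr.

R ≈ 38.9 mm/hr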